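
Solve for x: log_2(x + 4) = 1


Convert to exponential form: x + 4 = 2^1 = 2
x = 2 - 4 = -2
Check: log_2(-2 + 4) = log_2(2) = log_2(2) = 1 ✓

x = -2


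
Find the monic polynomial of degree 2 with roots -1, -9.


A monic polynomial with roots -1, -9 is:
p(x) = (x + 1)(x + 9)
After multiplying by (x + 1): x + 1
After multiplying by (x + 9): x^2 + 10x + 9

x^2 + 10x + 9


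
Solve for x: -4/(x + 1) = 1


Multiply both sides by (x + 1): -4 = 1(x + 1)
Distribute: -4 = x + 1
x = -4 - 1 = -5
x = -5

x = -5


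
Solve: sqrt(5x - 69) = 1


Square both sides: 5x - 69 = 1^2 = 1
5x = 1 + 69 = 70
x = 14
Check: sqrt(5*14 - 69) = sqrt(1) = 1 ✓

x = 14


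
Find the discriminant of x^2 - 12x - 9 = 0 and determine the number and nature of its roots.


For ax^2 + bx + c = 0, discriminant D = b^2 - 4ac
Here a = 1, b = -12, c = -9
D = (-12)^2 - 4(1)(-9) = 144 + 36 = 180

D = 180 > 0 but not a perfect square
The equation has 2 distinct real irrational roots.

Discriminant = 180, 2 distinct real irrational roots


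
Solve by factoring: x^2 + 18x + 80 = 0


We need two numbers that multiply to 80 and add to 18.
Those numbers are 8 and 10 (since 8 * 10 = 80 and 8 + 10 = 18).
So x^2 + 18x + 80 = (x + 8)(x + 10) = 0
Setting each factor to zero: x = -8 or x = -10

x = -10, x = -8


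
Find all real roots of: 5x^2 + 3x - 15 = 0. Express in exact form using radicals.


Using the quadratic formula: x = (-b ± sqrt(b^2 - 4ac)) / (2a)
Here a = 5, b = 3, c = -15
Discriminant = b^2 - 4ac = 3^2 - 4(5)(-15) = 9 + 300 = 309
Since discriminant = 309 > 0, there are two real roots.
x = (-3 ± sqrt(309)) / 10
Numerically: x ≈ 1.4578 or x ≈ -2.0578

x = (-3 + sqrt(309)) / 10 or x = (-3 - sqrt(309)) / 10


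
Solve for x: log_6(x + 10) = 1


Convert to exponential form: x + 10 = 6^1 = 6
x = 6 - 10 = -4
Check: log_6(-4 + 10) = log_6(6) = log_6(6) = 1 ✓

x = -4


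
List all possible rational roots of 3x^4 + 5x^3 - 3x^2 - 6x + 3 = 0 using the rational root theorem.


Rational root theorem: possible roots are ±p/q where:
  p divides the constant term (3): p ∈ {1, 3}
  q divides the leading coefficient (3): q ∈ {1, 3}

All possible rational roots: -3, -1, -1/3, 1/3, 1, 3

-3, -1, -1/3, 1/3, 1, 3


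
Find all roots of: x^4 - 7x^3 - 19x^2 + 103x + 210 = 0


Let p(x) = x^4 - 7x^3 - 19x^2 + 103x + 210. By the rational root theorem (leading coefficient 1), any rational root is an integer divisor of 210: try ±1, ±2, ... in turn.
Test x = 1: value = 288 ≠ 0.
Test x = -1: value = 96 ≠ 0.
Test x = 2: value = 300 ≠ 0.
Test x = -2: value = 0 ✓, so (x + 2) is a factor.
Synthetic division by (x + 2): bring down 1; 1(-2) - 7 = -9; (-9)(-2) - 19 = -1; (-1)(-2) + 103 = 105; 105(-2) + 210 = 0 → quotient x^3 - 9x^2 - x + 105, remainder 0.
Continue with the quotient x^3 - 9x^2 - x + 105 (candidates must divide 105).
Test x = 3: value = 48 ≠ 0.
Test x = -3: value = 0 ✓, so (x + 3) is a factor.
Synthetic division by (x + 3): bring down 1; 1(-3) - 9 = -12; (-12)(-3) - 1 = 35; 35(-3) + 105 = 0 → quotient x^2 - 12x + 35, remainder 0.
Solve the quadratic x^2 - 12x + 35 = 0: discriminant = (-12)^2 - 4(1)(35) = 144 - 140 = 4.
sqrt(4) = 2, so x = (12 ± 2)/2: x = 7 or x = 5.
Collecting all roots found:

x = -3, x = -2, x = 5, x = 7


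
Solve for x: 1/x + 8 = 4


Subtract 8 from both sides: 1/x = -4
Multiply both sides by x: 1 = -4 * x
Divide by -4: x = -1/4

x = -1/4


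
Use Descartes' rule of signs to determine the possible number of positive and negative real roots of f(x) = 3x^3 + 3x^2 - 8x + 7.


Descartes' rule of signs:

For positive roots, count sign changes in f(x) = 3x^3 + 3x^2 - 8x + 7:
Signs of coefficients: +, +, -, +
Number of sign changes: 2
Possible positive real roots: 2, 0

For negative roots, examine f(-x) = -3x^3 + 3x^2 + 8x + 7:
Signs of coefficients: -, +, +, +
Number of sign changes: 1
Possible negative real roots: 1

Positive roots: 2 or 0; Negative roots: 1


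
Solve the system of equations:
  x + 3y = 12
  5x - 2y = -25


Using Cramer's rule:
Determinant D = (1)(-2) - (5)(3) = -2 - 15 = -17
Dx = (12)(-2) - (-25)(3) = -24 + 75 = 51
Dy = (1)(-25) - (5)(12) = -25 - 60 = -85
x = Dx/D = 51/-17 = -3
y = Dy/D = -85/-17 = 5

x = -3, y = 5


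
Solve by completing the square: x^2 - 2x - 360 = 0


Start: x^2 - 2x - 360 = 0
Move constant: x^2 - 2x = 360
Half of -2 is -1, squared is 1
Add 1 to both sides: x^2 - 2x + 1 = 361
(x - 1)^2 = 361
x - 1 = ±19
x = 1 + 19 = 20 or x = 1 - 19 = -18

x = -18, x = 20


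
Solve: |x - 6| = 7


An absolute value equation |expr| = 7 gives two cases:
Case 1: x - 6 = 7
  x = 13, so x = 13
Case 2: x - 6 = -7
  x = -1, so x = -1

x = -1, x = 13


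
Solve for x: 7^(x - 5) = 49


Express both sides with the same base.
49 = 7^2
Since the bases match, equate exponents: x - 5 = 2
So x = 2 - (-5) = 7

x = 7


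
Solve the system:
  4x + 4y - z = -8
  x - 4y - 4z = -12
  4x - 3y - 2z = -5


Using Cramer's rule. Expand each determinant along the first row.
D  = 4*[(-4)*(-2) - (-4)*(-3)] - 4*[1*(-2) - (-4)*4] + (-1)*[1*(-3) - (-4)*4]
  = 4*(-4) - 4*(14) + (-1)*(13) = -85
Dx = (-8)*[(-4)*(-2) - (-4)*(-3)] - 4*[(-12)*(-2) - (-4)*(-5)] + (-1)*[(-12)*(-3) - (-4)*(-5)]
  = (-8)*(-4) - 4*(4) + (-1)*(16) = 0
Dy = 4*[(-12)*(-2) - (-4)*(-5)] - (-8)*[1*(-2) - (-4)*4] + (-1)*[1*(-5) - (-12)*4]
  = 4*(4) - (-8)*(14) + (-1)*(43) = 85
Dz = 4*[(-4)*(-5) - (-12)*(-3)] - 4*[1*(-5) - (-12)*4] + (-8)*[1*(-3) - (-4)*4]
  = 4*(-16) - 4*(43) + (-8)*(13) = -340
x = Dx/D = 0/-85 = 0, y = Dy/D = 85/-85 = -1, z = Dz/D = -340/-85 = 4
Check eq1: (4)(0) + (4)(-1) + (-1)(4) = -8 = -8 ✓
Check eq2: (1)(0) + (-4)(-1) + (-4)(4) = -12 = -12 ✓
Check eq3: (4)(0) + (-3)(-1) + (-2)(4) = -5 = -5 ✓

x = 0, y = -1, z = 4


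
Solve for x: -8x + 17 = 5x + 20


Starting with: -8x + 17 = 5x + 20
Move all x terms to left: (-8 - 5)x = 20 - 17
Simplify: -13x = 3
Divide both sides by -13: x = -3/13

x = -3/13


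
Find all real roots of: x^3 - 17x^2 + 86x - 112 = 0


Let p(x) = x^3 - 17x^2 + 86x - 112. By the rational root theorem (leading coefficient 1), any rational root is an integer divisor of 112: try ±1, ±2, ... in turn.
Test x = 1: value = -42 ≠ 0.
Test x = -1: value = -216 ≠ 0.
Test x = 2: value = 0 ✓, so (x - 2) is a factor.
Synthetic division by (x - 2): bring down 1; 1(2) - 17 = -15; (-15)(2) + 86 = 56; 56(2) - 112 = 0 → quotient x^2 - 15x + 56, remainder 0.
Solve the quadratic x^2 - 15x + 56 = 0: discriminant = (-15)^2 - 4(1)(56) = 225 - 224 = 1.
sqrt(1) = 1, so x = (15 ± 1)/2: x = 8 or x = 7.

x = 2, x = 7, x = 8


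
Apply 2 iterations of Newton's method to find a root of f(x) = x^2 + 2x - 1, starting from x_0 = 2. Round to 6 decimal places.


Newton's method: x_(n+1) = x_n - f(x_n)/f'(x_n)
f(x) = x^2 + 2x - 1
f'(x) = 2x + 2

Iteration 1:
  f(2.000000) = 7.000000
  f'(2.000000) = 6.000000
  x_1 = 2.000000 - (7.000000)/(6.000000) = 0.833333

Iteration 2:
  f(0.833333) = 1.361111
  f'(0.833333) = 3.666667
  x_2 = 0.833333 - (1.361111)/(3.666667) = 0.462121

x_2 = 0.462121


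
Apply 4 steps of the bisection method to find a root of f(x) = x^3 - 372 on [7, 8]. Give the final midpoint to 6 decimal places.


f(x) = x^3 - 372
f(7) = -29 < 0
f(8) = 140 > 0

Step 1: midpoint = (7.000000 + 8.000000)/2 = 7.500000
  f(7.500000) = 49.875000
  f(mid) > 0, so root is in [7.000000, 7.500000]

Step 2: midpoint = (7.000000 + 7.500000)/2 = 7.250000
  f(7.250000) = 9.078125
  f(mid) > 0, so root is in [7.000000, 7.250000]

Step 3: midpoint = (7.000000 + 7.250000)/2 = 7.125000
  f(7.125000) = -10.294922
  f(mid) < 0, so root is in [7.125000, 7.250000]

Step 4: midpoint = (7.125000 + 7.250000)/2 = 7.187500
  f(7.187500) = -0.692627
  f(mid) < 0, so root is in [7.187500, 7.250000]

midpoint = 7.187500


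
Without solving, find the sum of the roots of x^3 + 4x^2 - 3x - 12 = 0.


By Vieta's formulas for x^3 + bx^2 + cx + d = 0:
  r1 + r2 + r3 = -b/a = -4
  r1*r2 + r1*r3 + r2*r3 = c/a = -3
  r1*r2*r3 = -d/a = 12


Sum = -4


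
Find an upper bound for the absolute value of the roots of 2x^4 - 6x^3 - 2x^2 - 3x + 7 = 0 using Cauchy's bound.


Cauchy's bound: all roots r satisfy |r| <= 1 + max(|a_i/a_n|) for i = 0,...,n-1
where a_n is the leading coefficient.

Coefficients: [2, -6, -2, -3, 7]
Leading coefficient a_n = 2
Ratios |a_i/a_n|: 3, 1, 3/2, 7/2
Maximum ratio: 7/2
Cauchy's bound: |r| <= 1 + 7/2 = 9/2

Upper bound = 9/2


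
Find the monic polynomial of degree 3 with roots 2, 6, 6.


A monic polynomial with roots 2, 6, 6 is:
p(x) = (x - 2)(x - 6)(x - 6)
After multiplying by (x - 2): x - 2
After multiplying by (x - 6): x^2 - 8x + 12
After multiplying by (x - 6): x^3 - 14x^2 + 60x - 72

x^3 - 14x^2 + 60x - 72


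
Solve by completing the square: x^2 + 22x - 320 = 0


Start: x^2 + 22x - 320 = 0
Move constant: x^2 + 22x = 320
Half of 22 is 11, squared is 121
Add 121 to both sides: x^2 + 22x + 121 = 441
(x + 11)^2 = 441
x + 11 = ±21
x = -11 + 21 = 10 or x = -11 - 21 = -32

x = -32, x = 10


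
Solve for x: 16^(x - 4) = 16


Express both sides with the same base.
16 = 16^1
Since the bases match, equate exponents: x - 4 = 1
So x = 1 - (-4) = 5

x = 5


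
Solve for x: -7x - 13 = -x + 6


Starting with: -7x - 13 = -x + 6
Move all x terms to left: (-7 + 1)x = 6 + 13
Simplify: -6x = 19
Divide both sides by -6: x = -19/6

x = -19/6


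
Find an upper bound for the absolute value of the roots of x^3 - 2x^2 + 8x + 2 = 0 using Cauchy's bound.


Cauchy's bound: all roots r satisfy |r| <= 1 + max(|a_i/a_n|) for i = 0,...,n-1
where a_n is the leading coefficient.

Coefficients: [1, -2, 8, 2]
Leading coefficient a_n = 1
Ratios |a_i/a_n|: 2, 8, 2
Maximum ratio: 8
Cauchy's bound: |r| <= 1 + 8 = 9

Upper bound = 9


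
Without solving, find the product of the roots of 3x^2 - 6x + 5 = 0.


By Vieta's formulas for ax^2 + bx + c = 0:
  Sum of roots = -b/a
  Product of roots = c/a

Here a = 3, b = -6, c = 5
Sum = -(-6)/3 = 2
Product = 5/3 = 5/3

Product = 5/3


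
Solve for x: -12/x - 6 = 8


Subtract -6 from both sides: -12/x = 14
Multiply both sides by x: -12 = 14 * x
Divide by 14: x = -6/7

x = -6/7


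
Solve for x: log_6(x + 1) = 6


Convert to exponential form: x + 1 = 6^6 = 46656
x = 46656 - 1 = 46655
Check: log_6(46655 + 1) = log_6(46656) = log_6(46656) = 6 ✓

x = 46655


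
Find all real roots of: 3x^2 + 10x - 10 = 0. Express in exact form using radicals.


Using the quadratic formula: x = (-b ± sqrt(b^2 - 4ac)) / (2a)
Here a = 3, b = 10, c = -10
Discriminant = b^2 - 4ac = 10^2 - 4(3)(-10) = 100 + 120 = 220
Since discriminant = 220 > 0, there are two real roots.
x = (-10 ± 2*sqrt(55)) / 6
Simplifying: x = (-5 ± sqrt(55)) / 3
Numerically: x ≈ 0.8054 or x ≈ -4.1387

x = (-5 + sqrt(55)) / 3 or x = (-5 - sqrt(55)) / 3


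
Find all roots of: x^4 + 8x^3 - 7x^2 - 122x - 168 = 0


Let p(x) = x^4 + 8x^3 - 7x^2 - 122x - 168. By the rational root theorem (leading coefficient 1), any rational root is an integer divisor of 168: try ±1, ±2, ... in turn.
Test x = 1: value = -288 ≠ 0.
Test x = -1: value = -60 ≠ 0.
Test x = 2: value = -360 ≠ 0.
Test x = -2: value = 0 ✓, so (x + 2) is a factor.
Synthetic division by (x + 2): bring down 1; 1(-2) + 8 = 6; 6(-2) - 7 = -19; (-19)(-2) - 122 = -84; (-84)(-2) - 168 = 0 → quotient x^3 + 6x^2 - 19x - 84, remainder 0.
Continue with the quotient x^3 + 6x^2 - 19x - 84 (candidates must divide 84; re-test x = -2 first in case it repeats).
Test x = -2: value = -30 ≠ 0.
Test x = 3: value = -60 ≠ 0.
Test x = -3: value = 0 ✓, so (x + 3) is a factor.
Synthetic division by (x + 3): bring down 1; 1(-3) + 6 = 3; 3(-3) - 19 = -28; (-28)(-3) - 84 = 0 → quotient x^2 + 3x - 28, remainder 0.
Solve the quadratic x^2 + 3x - 28 = 0: discriminant = 3^2 - 4(1)(-28) = 9 + 112 = 121.
sqrt(121) = 11, so x = (-3 ± 11)/2: x = 4 or x = -7.
Collecting all roots found:

x = -7, x = -3, x = -2, x = 4


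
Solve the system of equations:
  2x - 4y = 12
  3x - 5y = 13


Using Cramer's rule:
Determinant D = (2)(-5) - (3)(-4) = -10 + 12 = 2
Dx = (12)(-5) - (13)(-4) = -60 + 52 = -8
Dy = (2)(13) - (3)(12) = 26 - 36 = -10
x = Dx/D = -8/2 = -4
y = Dy/D = -10/2 = -5

x = -4, y = -5


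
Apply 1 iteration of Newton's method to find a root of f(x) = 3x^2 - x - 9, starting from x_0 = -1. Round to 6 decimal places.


Newton's method: x_(n+1) = x_n - f(x_n)/f'(x_n)
f(x) = 3x^2 - x - 9
f'(x) = 6x - 1

Iteration 1:
  f(-1.000000) = -5.000000
  f'(-1.000000) = -7.000000
  x_1 = -1.000000 - (-5.000000)/(-7.000000) = -1.714286

x_1 = -1.714286


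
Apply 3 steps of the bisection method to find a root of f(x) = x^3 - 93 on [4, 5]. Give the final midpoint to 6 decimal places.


f(x) = x^3 - 93
f(4) = -29 < 0
f(5) = 32 > 0

Step 1: midpoint = (4.000000 + 5.000000)/2 = 4.500000
  f(4.500000) = -1.875000
  f(mid) < 0, so root is in [4.500000, 5.000000]

Step 2: midpoint = (4.500000 + 5.000000)/2 = 4.750000
  f(4.750000) = 14.171875
  f(mid) > 0, so root is in [4.500000, 4.750000]

Step 3: midpoint = (4.500000 + 4.750000)/2 = 4.625000
  f(4.625000) = 5.931641
  f(mid) > 0, so root is in [4.500000, 4.625000]

midpoint = 4.625000


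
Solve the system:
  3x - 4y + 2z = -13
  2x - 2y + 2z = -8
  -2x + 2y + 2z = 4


Using Cramer's rule. Expand each determinant along the first row.
D  = 3*[(-2)*2 - 2*2] - (-4)*[2*2 - 2*(-2)] + 2*[2*2 - (-2)*(-2)]
  = 3*(-8) - (-4)*(8) + 2*(0) = 8
Dx = (-13)*[(-2)*2 - 2*2] - (-4)*[(-8)*2 - 2*4] + 2*[(-8)*2 - (-2)*4]
  = (-13)*(-8) - (-4)*(-24) + 2*(-8) = -8
Dy = 3*[(-8)*2 - 2*4] - (-13)*[2*2 - 2*(-2)] + 2*[2*4 - (-8)*(-2)]
  = 3*(-24) - (-13)*(8) + 2*(-8) = 16
Dz = 3*[(-2)*4 - (-8)*2] - (-4)*[2*4 - (-8)*(-2)] + (-13)*[2*2 - (-2)*(-2)]
  = 3*(8) - (-4)*(-8) + (-13)*(0) = -8
x = Dx/D = -8/8 = -1, y = Dy/D = 16/8 = 2, z = Dz/D = -8/8 = -1
Check eq1: (3)(-1) + (-4)(2) + (2)(-1) = -13 = -13 ✓
Check eq2: (2)(-1) + (-2)(2) + (2)(-1) = -8 = -8 ✓
Check eq3: (-2)(-1) + (2)(2) + (2)(-1) = 4 = 4 ✓

x = -1, y = 2, z = -1


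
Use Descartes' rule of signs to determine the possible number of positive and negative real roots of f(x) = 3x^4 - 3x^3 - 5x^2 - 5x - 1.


Descartes' rule of signs:

For positive roots, count sign changes in f(x) = 3x^4 - 3x^3 - 5x^2 - 5x - 1:
Signs of coefficients: +, -, -, -, -
Number of sign changes: 1
Possible positive real roots: 1

For negative roots, examine f(-x) = 3x^4 + 3x^3 - 5x^2 + 5x - 1:
Signs of coefficients: +, +, -, +, -
Number of sign changes: 3
Possible negative real roots: 3, 1

Positive roots: 1; Negative roots: 3 or 1


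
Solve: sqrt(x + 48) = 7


Square both sides: x + 48 = 7^2 = 49
x = 49 - 48 = 1
x = 1
Check: sqrt(1*1 + 48) = sqrt(49) = 7 ✓

x = 1


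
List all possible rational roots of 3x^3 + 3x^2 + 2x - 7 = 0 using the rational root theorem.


Rational root theorem: possible roots are ±p/q where:
  p divides the constant term (-7): p ∈ {1, 7}
  q divides the leading coefficient (3): q ∈ {1, 3}

All possible rational roots: -7, -7/3, -1, -1/3, 1/3, 1, 7/3, 7

-7, -7/3, -1, -1/3, 1/3, 1, 7/3, 7


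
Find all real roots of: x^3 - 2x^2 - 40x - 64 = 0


Let p(x) = x^3 - 2x^2 - 40x - 64. By the rational root theorem (leading coefficient 1), any rational root is an integer divisor of 64: try ±1, ±2, ... in turn.
Test x = 1: value = -105 ≠ 0.
Test x = -1: value = -27 ≠ 0.
Test x = 2: value = -144 ≠ 0.
Test x = -2: value = 0 ✓, so (x + 2) is a factor.
Synthetic division by (x + 2): bring down 1; 1(-2) - 2 = -4; (-4)(-2) - 40 = -32; (-32)(-2) - 64 = 0 → quotient x^2 - 4x - 32, remainder 0.
Solve the quadratic x^2 - 4x - 32 = 0: discriminant = (-4)^2 - 4(1)(-32) = 16 + 128 = 144.
sqrt(144) = 12, so x = (4 ± 12)/2: x = 8 or x = -4.

x = -4, x = -2, x = 8


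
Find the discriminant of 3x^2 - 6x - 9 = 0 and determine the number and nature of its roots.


For ax^2 + bx + c = 0, discriminant D = b^2 - 4ac
Here a = 3, b = -6, c = -9
D = (-6)^2 - 4(3)(-9) = 36 + 108 = 144

D = 144 > 0 and is a perfect square (sqrt = 12)
The equation has 2 distinct real rational roots.

Discriminant = 144, 2 distinct real rational roots


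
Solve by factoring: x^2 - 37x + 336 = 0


We need two numbers that multiply to 336 and add to -37.
Those numbers are -16 and -21 (since (-16) * (-21) = 336 and (-16) + (-21) = -37).
So x^2 - 37x + 336 = (x - 16)(x - 21) = 0
Setting each factor to zero: x = 16 or x = 21

x = 16, x = 21


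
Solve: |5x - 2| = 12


An absolute value equation |expr| = 12 gives two cases:
Case 1: 5x - 2 = 12
  5x = 14, so x = 14/5
Case 2: 5x - 2 = -12
  5x = -10, so x = -2

x = -2, x = 14/5


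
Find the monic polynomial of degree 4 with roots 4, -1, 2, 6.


A monic polynomial with roots 4, -1, 2, 6 is:
p(x) = (x - 4)(x + 1)(x - 2)(x - 6)
After multiplying by (x - 4): x - 4
After multiplying by (x + 1): x^2 - 3x - 4
After multiplying by (x - 2): x^3 - 5x^2 + 2x + 8
After multiplying by (x - 6): x^4 - 11x^3 + 32x^2 - 4x - 48

x^4 - 11x^3 + 32x^2 - 4x - 48


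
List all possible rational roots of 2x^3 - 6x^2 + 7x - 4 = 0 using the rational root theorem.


Rational root theorem: possible roots are ±p/q where:
  p divides the constant term (-4): p ∈ {1, 2, 4}
  q divides the leading coefficient (2): q ∈ {1, 2}

All possible rational roots: -4, -2, -1, -1/2, 1/2, 1, 2, 4

-4, -2, -1, -1/2, 1/2, 1, 2, 4


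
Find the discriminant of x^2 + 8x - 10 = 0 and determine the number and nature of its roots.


For ax^2 + bx + c = 0, discriminant D = b^2 - 4ac
Here a = 1, b = 8, c = -10
D = (8)^2 - 4(1)(-10) = 64 + 40 = 104

D = 104 > 0 but not a perfect square
The equation has 2 distinct real irrational roots.

Discriminant = 104, 2 distinct real irrational roots


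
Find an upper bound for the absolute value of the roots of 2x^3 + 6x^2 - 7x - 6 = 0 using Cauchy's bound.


Cauchy's bound: all roots r satisfy |r| <= 1 + max(|a_i/a_n|) for i = 0,...,n-1
where a_n is the leading coefficient.

Coefficients: [2, 6, -7, -6]
Leading coefficient a_n = 2
Ratios |a_i/a_n|: 3, 7/2, 3
Maximum ratio: 7/2
Cauchy's bound: |r| <= 1 + 7/2 = 9/2

Upper bound = 9/2


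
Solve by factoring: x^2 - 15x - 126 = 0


We need two numbers that multiply to -126 and add to -15.
Those numbers are 6 and -21 (since 6 * (-21) = -126 and 6 + (-21) = -15).
So x^2 - 15x - 126 = (x + 6)(x - 21) = 0
Setting each factor to zero: x = -6 or x = 21

x = -6, x = 21


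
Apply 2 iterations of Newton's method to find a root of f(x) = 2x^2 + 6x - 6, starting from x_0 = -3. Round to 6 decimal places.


Newton's method: x_(n+1) = x_n - f(x_n)/f'(x_n)
f(x) = 2x^2 + 6x - 6
f'(x) = 4x + 6

Iteration 1:
  f(-3.000000) = -6.000000
  f'(-3.000000) = -6.000000
  x_1 = -3.000000 - (-6.000000)/(-6.000000) = -4.000000

Iteration 2:
  f(-4.000000) = 2.000000
  f'(-4.000000) = -10.000000
  x_2 = -4.000000 - (2.000000)/(-10.000000) = -3.800000

x_2 = -3.800000


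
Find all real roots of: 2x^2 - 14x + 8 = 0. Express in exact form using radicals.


Using the quadratic formula: x = (-b ± sqrt(b^2 - 4ac)) / (2a)
Here a = 2, b = -14, c = 8
Discriminant = b^2 - 4ac = (-14)^2 - 4(2)(8) = 196 - 64 = 132
Since discriminant = 132 > 0, there are two real roots.
x = (14 ± 2*sqrt(33)) / 4
Simplifying: x = (7 ± sqrt(33)) / 2
Numerically: x ≈ 6.3723 or x ≈ 0.6277

x = (7 + sqrt(33)) / 2 or x = (7 - sqrt(33)) / 2


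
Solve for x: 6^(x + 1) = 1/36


Express both sides with the same base.
1/36 = 6^(-2)
Since the bases match, equate exponents: x + 1 = -2
So x = -2 - (1) = -3

x = -3


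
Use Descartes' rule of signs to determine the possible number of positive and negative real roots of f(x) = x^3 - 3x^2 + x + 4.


Descartes' rule of signs:

For positive roots, count sign changes in f(x) = x^3 - 3x^2 + x + 4:
Signs of coefficients: +, -, +, +
Number of sign changes: 2
Possible positive real roots: 2, 0

For negative roots, examine f(-x) = -x^3 - 3x^2 - x + 4:
Signs of coefficients: -, -, -, +
Number of sign changes: 1
Possible negative real roots: 1

Positive roots: 2 or 0; Negative roots: 1


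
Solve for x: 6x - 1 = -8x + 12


Starting with: 6x - 1 = -8x + 12
Move all x terms to left: (6 + 8)x = 12 + 1
Simplify: 14x = 13
Divide both sides by 14: x = 13/14

x = 13/14


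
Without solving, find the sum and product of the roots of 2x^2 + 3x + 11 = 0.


By Vieta's formulas for ax^2 + bx + c = 0:
  Sum of roots = -b/a
  Product of roots = c/a

Here a = 2, b = 3, c = 11
Sum = -(3)/2 = -3/2
Product = 11/2 = 11/2

Sum = -3/2, Product = 11/2


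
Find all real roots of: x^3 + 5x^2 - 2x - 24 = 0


Let p(x) = x^3 + 5x^2 - 2x - 24. By the rational root theorem (leading coefficient 1), any rational root is an integer divisor of 24: try ±1, ±2, ... in turn.
Test x = 1: value = -20 ≠ 0.
Test x = -1: value = -18 ≠ 0.
Test x = 2: value = 0 ✓, so (x - 2) is a factor.
Synthetic division by (x - 2): bring down 1; 1(2) + 5 = 7; 7(2) - 2 = 12; 12(2) - 24 = 0 → quotient x^2 + 7x + 12, remainder 0.
Solve the quadratic x^2 + 7x + 12 = 0: discriminant = 7^2 - 4(1)(12) = 49 - 48 = 1.
sqrt(1) = 1, so x = (-7 ± 1)/2: x = -3 or x = -4.

x = -4, x = -3, x = 2


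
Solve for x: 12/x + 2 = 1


Subtract 2 from both sides: 12/x = -1
Multiply both sides by x: 12 = -1 * x
Divide by -1: x = -12

x = -12


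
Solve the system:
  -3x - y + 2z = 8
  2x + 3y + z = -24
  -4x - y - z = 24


Using Cramer's rule. Expand each determinant along the first row.
D  = (-3)*[3*(-1) - 1*(-1)] - (-1)*[2*(-1) - 1*(-4)] + 2*[2*(-1) - 3*(-4)]
  = (-3)*(-2) - (-1)*(2) + 2*(10) = 28
Dx = 8*[3*(-1) - 1*(-1)] - (-1)*[(-24)*(-1) - 1*24] + 2*[(-24)*(-1) - 3*24]
  = 8*(-2) - (-1)*(0) + 2*(-48) = -112
Dy = (-3)*[(-24)*(-1) - 1*24] - 8*[2*(-1) - 1*(-4)] + 2*[2*24 - (-24)*(-4)]
  = (-3)*(0) - 8*(2) + 2*(-48) = -112
Dz = (-3)*[3*24 - (-24)*(-1)] - (-1)*[2*24 - (-24)*(-4)] + 8*[2*(-1) - 3*(-4)]
  = (-3)*(48) - (-1)*(-48) + 8*(10) = -112
x = Dx/D = -112/28 = -4, y = Dy/D = -112/28 = -4, z = Dz/D = -112/28 = -4
Check eq1: (-3)(-4) + (-1)(-4) + (2)(-4) = 8 = 8 ✓
Check eq2: (2)(-4) + (3)(-4) + (1)(-4) = -24 = -24 ✓
Check eq3: (-4)(-4) + (-1)(-4) + (-1)(-4) = 24 = 24 ✓

x = -4, y = -4, z = -4


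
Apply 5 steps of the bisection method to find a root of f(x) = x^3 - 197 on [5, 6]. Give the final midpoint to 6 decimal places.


f(x) = x^3 - 197
f(5) = -72 < 0
f(6) = 19 > 0

Step 1: midpoint = (5.000000 + 6.000000)/2 = 5.500000
  f(5.500000) = -30.625000
  f(mid) < 0, so root is in [5.500000, 6.000000]

Step 2: midpoint = (5.500000 + 6.000000)/2 = 5.750000
  f(5.750000) = -6.890625
  f(mid) < 0, so root is in [5.750000, 6.000000]

Step 3: midpoint = (5.750000 + 6.000000)/2 = 5.875000
  f(5.875000) = 5.779297
  f(mid) > 0, so root is in [5.750000, 5.875000]

Step 4: midpoint = (5.750000 + 5.875000)/2 = 5.812500
  f(5.812500) = -0.623779
  f(mid) < 0, so root is in [5.812500, 5.875000]

Step 5: midpoint = (5.812500 + 5.875000)/2 = 5.843750
  f(5.843750) = 2.560638
  f(mid) > 0, so root is in [5.812500, 5.843750]

midpoint = 5.843750


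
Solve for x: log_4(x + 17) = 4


Convert to exponential form: x + 17 = 4^4 = 256
x = 256 - 17 = 239
Check: log_4(239 + 17) = log_4(256) = log_4(256) = 4 ✓

x = 239


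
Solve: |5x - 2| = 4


An absolute value equation |expr| = 4 gives two cases:
Case 1: 5x - 2 = 4
  5x = 6, so x = 6/5
Case 2: 5x - 2 = -4
  5x = -2, so x = -2/5

x = -2/5, x = 6/5


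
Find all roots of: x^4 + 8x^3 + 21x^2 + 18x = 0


The constant term is 0, so x = 0 is a root. Factor out x:
  x^3 + 8x^2 + 21x + 18 = 0
Let p(x) = x^3 + 8x^2 + 21x + 18. By the rational root theorem (leading coefficient 1), any rational root is an integer divisor of 18: try ±1, ±2, ... in turn.
Test x = 1: value = 48 ≠ 0.
Test x = -1: value = 4 ≠ 0.
Test x = 2: value = 100 ≠ 0.
Test x = -2: value = 0 ✓, so (x + 2) is a factor.
Synthetic division by (x + 2): bring down 1; 1(-2) + 8 = 6; 6(-2) + 21 = 9; 9(-2) + 18 = 0 → quotient x^2 + 6x + 9, remainder 0.
Solve the quadratic x^2 + 6x + 9 = 0: discriminant = 6^2 - 4(1)(9) = 36 - 36 = 0.
Discriminant = 0, so a double root: x = -6/2 = -3.
Collecting all roots found:

x = -3 (multiplicity 2), x = -2, x = 0


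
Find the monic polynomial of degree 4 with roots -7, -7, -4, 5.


A monic polynomial with roots -7, -7, -4, 5 is:
p(x) = (x + 7)(x + 7)(x + 4)(x - 5)
After multiplying by (x + 7): x + 7
After multiplying by (x + 7): x^2 + 14x + 49
After multiplying by (x + 4): x^3 + 18x^2 + 105x + 196
After multiplying by (x - 5): x^4 + 13x^3 + 15x^2 - 329x - 980

x^4 + 13x^3 + 15x^2 - 329x - 980


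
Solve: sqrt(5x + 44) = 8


Square both sides: 5x + 44 = 8^2 = 64
5x = 64 - 44 = 20
x = 4
Check: sqrt(5*4 + 44) = sqrt(64) = 8 ✓

x = 4


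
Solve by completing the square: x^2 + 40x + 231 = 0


Start: x^2 + 40x + 231 = 0
Move constant: x^2 + 40x = -231
Half of 40 is 20, squared is 400
Add 400 to both sides: x^2 + 40x + 400 = 169
(x + 20)^2 = 169
x + 20 = ±13
x = -20 + 13 = -7 or x = -20 - 13 = -33

x = -33, x = -7


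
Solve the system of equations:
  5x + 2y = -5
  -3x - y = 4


Using Cramer's rule:
Determinant D = (5)(-1) - (-3)(2) = -5 + 6 = 1
Dx = (-5)(-1) - (4)(2) = 5 - 8 = -3
Dy = (5)(4) - (-3)(-5) = 20 - 15 = 5
x = Dx/D = -3/1 = -3
y = Dy/D = 5/1 = 5

x = -3, y = 5


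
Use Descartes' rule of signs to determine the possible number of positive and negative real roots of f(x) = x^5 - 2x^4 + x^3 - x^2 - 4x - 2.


Descartes' rule of signs:

For positive roots, count sign changes in f(x) = x^5 - 2x^4 + x^3 - x^2 - 4x - 2:
Signs of coefficients: +, -, +, -, -, -
Number of sign changes: 3
Possible positive real roots: 3, 1

For negative roots, examine f(-x) = -x^5 - 2x^4 - x^3 - x^2 + 4x - 2:
Signs of coefficients: -, -, -, -, +, -
Number of sign changes: 2
Possible negative real roots: 2, 0

Positive roots: 3 or 1; Negative roots: 2 or 0


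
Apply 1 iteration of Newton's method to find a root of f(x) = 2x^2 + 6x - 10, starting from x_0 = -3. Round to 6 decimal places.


Newton's method: x_(n+1) = x_n - f(x_n)/f'(x_n)
f(x) = 2x^2 + 6x - 10
f'(x) = 4x + 6

Iteration 1:
  f(-3.000000) = -10.000000
  f'(-3.000000) = -6.000000
  x_1 = -3.000000 - (-10.000000)/(-6.000000) = -4.666667

x_1 = -4.666667


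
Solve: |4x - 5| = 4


An absolute value equation |expr| = 4 gives two cases:
Case 1: 4x - 5 = 4
  4x = 9, so x = 9/4
Case 2: 4x - 5 = -4
  4x = 1, so x = 1/4

x = 1/4, x = 9/4


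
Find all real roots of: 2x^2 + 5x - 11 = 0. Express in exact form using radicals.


Using the quadratic formula: x = (-b ± sqrt(b^2 - 4ac)) / (2a)
Here a = 2, b = 5, c = -11
Discriminant = b^2 - 4ac = 5^2 - 4(2)(-11) = 25 + 88 = 113
Since discriminant = 113 > 0, there are two real roots.
x = (-5 ± sqrt(113)) / 4
Numerically: x ≈ 1.4075 or x ≈ -3.9075

x = (-5 + sqrt(113)) / 4 or x = (-5 - sqrt(113)) / 4


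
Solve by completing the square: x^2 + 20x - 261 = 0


Start: x^2 + 20x - 261 = 0
Move constant: x^2 + 20x = 261
Half of 20 is 10, squared is 100
Add 100 to both sides: x^2 + 20x + 100 = 361
(x + 10)^2 = 361
x + 10 = ±19
x = -10 + 19 = 9 or x = -10 - 19 = -29

x = -29, x = 9


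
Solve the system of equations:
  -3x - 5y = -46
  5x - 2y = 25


Using Cramer's rule:
Determinant D = (-3)(-2) - (5)(-5) = 6 + 25 = 31
Dx = (-46)(-2) - (25)(-5) = 92 + 125 = 217
Dy = (-3)(25) - (5)(-46) = -75 + 230 = 155
x = Dx/D = 217/31 = 7
y = Dy/D = 155/31 = 5

x = 7, y = 5


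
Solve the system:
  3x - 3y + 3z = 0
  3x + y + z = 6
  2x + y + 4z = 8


Using Cramer's rule. Expand each determinant along the first row.
D  = 3*[1*4 - 1*1] - (-3)*[3*4 - 1*2] + 3*[3*1 - 1*2]
  = 3*(3) - (-3)*(10) + 3*(1) = 42
Dx = 0*[1*4 - 1*1] - (-3)*[6*4 - 1*8] + 3*[6*1 - 1*8]
  = 0*(3) - (-3)*(16) + 3*(-2) = 42
Dy = 3*[6*4 - 1*8] - 0*[3*4 - 1*2] + 3*[3*8 - 6*2]
  = 3*(16) - 0*(10) + 3*(12) = 84
Dz = 3*[1*8 - 6*1] - (-3)*[3*8 - 6*2] + 0*[3*1 - 1*2]
  = 3*(2) - (-3)*(12) + 0*(1) = 42
x = Dx/D = 42/42 = 1, y = Dy/D = 84/42 = 2, z = Dz/D = 42/42 = 1
Check eq1: (3)(1) + (-3)(2) + (3)(1) = 0 = 0 ✓
Check eq2: (3)(1) + (1)(2) + (1)(1) = 6 = 6 ✓
Check eq3: (2)(1) + (1)(2) + (4)(1) = 8 = 8 ✓

x = 1, y = 2, z = 1


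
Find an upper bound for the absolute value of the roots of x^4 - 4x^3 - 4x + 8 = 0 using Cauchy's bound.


Cauchy's bound: all roots r satisfy |r| <= 1 + max(|a_i/a_n|) for i = 0,...,n-1
where a_n is the leading coefficient.

Coefficients: [1, -4, 0, -4, 8]
Leading coefficient a_n = 1
Ratios |a_i/a_n|: 4, 0, 4, 8
Maximum ratio: 8
Cauchy's bound: |r| <= 1 + 8 = 9

Upper bound = 9


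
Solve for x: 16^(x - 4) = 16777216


Express both sides with the same base.
16777216 = 16^6
Since the bases match, equate exponents: x - 4 = 6
So x = 6 - (-4) = 10

x = 10


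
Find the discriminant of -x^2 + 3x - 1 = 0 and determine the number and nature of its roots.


For ax^2 + bx + c = 0, discriminant D = b^2 - 4ac
Here a = -1, b = 3, c = -1
D = (3)^2 - 4(-1)(-1) = 9 - 4 = 5

D = 5 > 0 but not a perfect square
The equation has 2 distinct real irrational roots.

Discriminant = 5, 2 distinct real irrational roots


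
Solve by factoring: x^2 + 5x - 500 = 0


We need two numbers that multiply to -500 and add to 5.
Those numbers are -20 and 25 (since (-20) * 25 = -500 and (-20) + 25 = 5).
So x^2 + 5x - 500 = (x - 20)(x + 25) = 0
Setting each factor to zero: x = 20 or x = -25

x = -25, x = 20


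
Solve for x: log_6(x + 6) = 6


Convert to exponential form: x + 6 = 6^6 = 46656
x = 46656 - 6 = 46650
Check: log_6(46650 + 6) = log_6(46656) = log_6(46656) = 6 ✓

x = 46650


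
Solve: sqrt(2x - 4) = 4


Square both sides: 2x - 4 = 4^2 = 16
2x = 16 + 4 = 20
x = 10
Check: sqrt(2*10 - 4) = sqrt(16) = 4 ✓

x = 10


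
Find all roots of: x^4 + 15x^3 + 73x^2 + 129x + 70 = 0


Let p(x) = x^4 + 15x^3 + 73x^2 + 129x + 70. By the rational root theorem (leading coefficient 1), any rational root is an integer divisor of 70: try ±1, ±2, ... in turn.
Test x = 1: value = 288 ≠ 0.
Test x = -1: value = 0 ✓, so (x + 1) is a factor.
Synthetic division by (x + 1): bring down 1; 1(-1) + 15 = 14; 14(-1) + 73 = 59; 59(-1) + 129 = 70; 70(-1) + 70 = 0 → quotient x^3 + 14x^2 + 59x + 70, remainder 0.
Continue with the quotient x^3 + 14x^2 + 59x + 70 (candidates must divide 70; re-test x = -1 first in case it repeats).
Test x = -1: value = 24 ≠ 0.
Test x = 2: value = 252 ≠ 0.
Test x = -2: value = 0 ✓, so (x + 2) is a factor.
Synthetic division by (x + 2): bring down 1; 1(-2) + 14 = 12; 12(-2) + 59 = 35; 35(-2) + 70 = 0 → quotient x^2 + 12x + 35, remainder 0.
Solve the quadratic x^2 + 12x + 35 = 0: discriminant = 12^2 - 4(1)(35) = 144 - 140 = 4.
sqrt(4) = 2, so x = (-12 ± 2)/2: x = -5 or x = -7.
Collecting all roots found:

x = -7, x = -5, x = -2, x = -1


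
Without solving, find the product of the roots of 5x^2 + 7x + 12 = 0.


By Vieta's formulas for ax^2 + bx + c = 0:
  Sum of roots = -b/a
  Product of roots = c/a

Here a = 5, b = 7, c = 12
Sum = -(7)/5 = -7/5
Product = 12/5 = 12/5

Product = 12/5


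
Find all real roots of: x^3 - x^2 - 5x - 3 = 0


Let p(x) = x^3 - x^2 - 5x - 3. By the rational root theorem (leading coefficient 1), any rational root is an integer divisor of 3: try ±1, ±2, ... in turn.
Test x = 1: value = -8 ≠ 0.
Test x = -1: value = 0 ✓, so (x + 1) is a factor.
Synthetic division by (x + 1): bring down 1; 1(-1) - 1 = -2; (-2)(-1) - 5 = -3; (-3)(-1) - 3 = 0 → quotient x^2 - 2x - 3, remainder 0.
Solve the quadratic x^2 - 2x - 3 = 0: discriminant = (-2)^2 - 4(1)(-3) = 4 + 12 = 16.
sqrt(16) = 4, so x = (2 ± 4)/2: x = 3 or x = -1.

x = -1 (multiplicity 2), x = 3


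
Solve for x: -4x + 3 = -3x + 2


Starting with: -4x + 3 = -3x + 2
Move all x terms to left: (-4 + 3)x = 2 - 3
Simplify: -x = -1
Divide both sides by -1: x = 1

x = 1


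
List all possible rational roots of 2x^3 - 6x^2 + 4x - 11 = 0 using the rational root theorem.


Rational root theorem: possible roots are ±p/q where:
  p divides the constant term (-11): p ∈ {1, 11}
  q divides the leading coefficient (2): q ∈ {1, 2}

All possible rational roots: -11, -11/2, -1, -1/2, 1/2, 1, 11/2, 11

-11, -11/2, -1, -1/2, 1/2, 1, 11/2, 11


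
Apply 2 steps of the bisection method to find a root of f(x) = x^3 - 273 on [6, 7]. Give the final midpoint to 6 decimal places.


f(x) = x^3 - 273
f(6) = -57 < 0
f(7) = 70 > 0

Step 1: midpoint = (6.000000 + 7.000000)/2 = 6.500000
  f(6.500000) = 1.625000
  f(mid) > 0, so root is in [6.000000, 6.500000]

Step 2: midpoint = (6.000000 + 6.500000)/2 = 6.250000
  f(6.250000) = -28.859375
  f(mid) < 0, so root is in [6.250000, 6.500000]

midpoint = 6.250000


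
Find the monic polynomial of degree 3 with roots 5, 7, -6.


A monic polynomial with roots 5, 7, -6 is:
p(x) = (x - 5)(x - 7)(x + 6)
After multiplying by (x - 5): x - 5
After multiplying by (x - 7): x^2 - 12x + 35
After multiplying by (x + 6): x^3 - 6x^2 - 37x + 210

x^3 - 6x^2 - 37x + 210


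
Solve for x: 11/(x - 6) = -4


Multiply both sides by (x - 6): 11 = -4(x - 6)
Distribute: 11 = -4x + 24
-4x = 11 - 24 = -13
x = 13/4

x = 13/4


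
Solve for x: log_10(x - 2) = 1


Convert to exponential form: x - 2 = 10^1 = 10
x = 10 + 2 = 12
Check: log_10(12 - 2) = log_10(10) = log_10(10) = 1 ✓

x = 12


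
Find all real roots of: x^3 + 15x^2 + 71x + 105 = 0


Let p(x) = x^3 + 15x^2 + 71x + 105. By the rational root theorem (leading coefficient 1), any rational root is an integer divisor of 105: try ±1, ±2, ... in turn.
Test x = 1: value = 192 ≠ 0.
Test x = -1: value = 48 ≠ 0.
Test x = 3: value = 480 ≠ 0.
Test x = -3: value = 0 ✓, so (x + 3) is a factor.
Synthetic division by (x + 3): bring down 1; 1(-3) + 15 = 12; 12(-3) + 71 = 35; 35(-3) + 105 = 0 → quotient x^2 + 12x + 35, remainder 0.
Solve the quadratic x^2 + 12x + 35 = 0: discriminant = 12^2 - 4(1)(35) = 144 - 140 = 4.
sqrt(4) = 2, so x = (-12 ± 2)/2: x = -5 or x = -7.

x = -7, x = -5, x = -3


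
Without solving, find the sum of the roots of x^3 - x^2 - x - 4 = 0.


By Vieta's formulas for x^3 + bx^2 + cx + d = 0:
  r1 + r2 + r3 = -b/a = 1
  r1*r2 + r1*r3 + r2*r3 = c/a = -1
  r1*r2*r3 = -d/a = 4


Sum = 1


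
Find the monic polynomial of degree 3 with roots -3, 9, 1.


A monic polynomial with roots -3, 9, 1 is:
p(x) = (x + 3)(x - 9)(x - 1)
After multiplying by (x + 3): x + 3
After multiplying by (x - 9): x^2 - 6x - 27
After multiplying by (x - 1): x^3 - 7x^2 - 21x + 27

x^3 - 7x^2 - 21x + 27


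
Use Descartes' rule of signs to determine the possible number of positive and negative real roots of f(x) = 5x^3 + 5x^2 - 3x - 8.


Descartes' rule of signs:

For positive roots, count sign changes in f(x) = 5x^3 + 5x^2 - 3x - 8:
Signs of coefficients: +, +, -, -
Number of sign changes: 1
Possible positive real roots: 1

For negative roots, examine f(-x) = -5x^3 + 5x^2 + 3x - 8:
Signs of coefficients: -, +, +, -
Number of sign changes: 2
Possible negative real roots: 2, 0

Positive roots: 1; Negative roots: 2 or 0


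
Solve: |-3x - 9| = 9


An absolute value equation |expr| = 9 gives two cases:
Case 1: -3x - 9 = 9
  -3x = 18, so x = -6
Case 2: -3x - 9 = -9
  -3x = 0, so x = 0

x = -6, x = 0


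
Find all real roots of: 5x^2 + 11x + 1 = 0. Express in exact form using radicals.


Using the quadratic formula: x = (-b ± sqrt(b^2 - 4ac)) / (2a)
Here a = 5, b = 11, c = 1
Discriminant = b^2 - 4ac = 11^2 - 4(5)(1) = 121 - 20 = 101
Since discriminant = 101 > 0, there are two real roots.
x = (-11 ± sqrt(101)) / 10
Numerically: x ≈ -0.0950 or x ≈ -2.1050

x = (-11 + sqrt(101)) / 10 or x = (-11 - sqrt(101)) / 10


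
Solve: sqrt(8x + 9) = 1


Square both sides: 8x + 9 = 1^2 = 1
8x = 1 - 9 = -8
x = -1
Check: sqrt(8*(-1) + 9) = sqrt(1) = 1 ✓

x = -1


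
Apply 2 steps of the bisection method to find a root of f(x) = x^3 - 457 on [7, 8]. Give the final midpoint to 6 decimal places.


f(x) = x^3 - 457
f(7) = -114 < 0
f(8) = 55 > 0

Step 1: midpoint = (7.000000 + 8.000000)/2 = 7.500000
  f(7.500000) = -35.125000
  f(mid) < 0, so root is in [7.500000, 8.000000]

Step 2: midpoint = (7.500000 + 8.000000)/2 = 7.750000
  f(7.750000) = 8.484375
  f(mid) > 0, so root is in [7.500000, 7.750000]

midpoint = 7.750000


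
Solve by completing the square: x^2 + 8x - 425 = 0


Start: x^2 + 8x - 425 = 0
Move constant: x^2 + 8x = 425
Half of 8 is 4, squared is 16
Add 16 to both sides: x^2 + 8x + 16 = 441
(x + 4)^2 = 441
x + 4 = ±21
x = -4 + 21 = 17 or x = -4 - 21 = -25

x = -25, x = 17


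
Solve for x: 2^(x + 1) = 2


Express both sides with the same base.
2 = 2^1
Since the bases match, equate exponents: x + 1 = 1
So x = 1 - (1) = 0

x = 0


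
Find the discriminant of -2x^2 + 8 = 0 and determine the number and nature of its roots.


For ax^2 + bx + c = 0, discriminant D = b^2 - 4ac
Here a = -2, b = 0, c = 8
D = (0)^2 - 4(-2)(8) = 0 + 64 = 64

D = 64 > 0 and is a perfect square (sqrt = 8)
The equation has 2 distinct real rational roots.

Discriminant = 64, 2 distinct real rational roots


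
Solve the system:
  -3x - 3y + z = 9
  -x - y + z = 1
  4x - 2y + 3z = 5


Using Cramer's rule. Expand each determinant along the first row.
D  = (-3)*[(-1)*3 - 1*(-2)] - (-3)*[(-1)*3 - 1*4] + 1*[(-1)*(-2) - (-1)*4]
  = (-3)*(-1) - (-3)*(-7) + 1*(6) = -12
Dx = 9*[(-1)*3 - 1*(-2)] - (-3)*[1*3 - 1*5] + 1*[1*(-2) - (-1)*5]
  = 9*(-1) - (-3)*(-2) + 1*(3) = -12
Dy = (-3)*[1*3 - 1*5] - 9*[(-1)*3 - 1*4] + 1*[(-1)*5 - 1*4]
  = (-3)*(-2) - 9*(-7) + 1*(-9) = 60
Dz = (-3)*[(-1)*5 - 1*(-2)] - (-3)*[(-1)*5 - 1*4] + 9*[(-1)*(-2) - (-1)*4]
  = (-3)*(-3) - (-3)*(-9) + 9*(6) = 36
x = Dx/D = -12/-12 = 1, y = Dy/D = 60/-12 = -5, z = Dz/D = 36/-12 = -3
Check eq1: (-3)(1) + (-3)(-5) + (1)(-3) = 9 = 9 ✓
Check eq2: (-1)(1) + (-1)(-5) + (1)(-3) = 1 = 1 ✓
Check eq3: (4)(1) + (-2)(-5) + (3)(-3) = 5 = 5 ✓

x = 1, y = -5, z = -3


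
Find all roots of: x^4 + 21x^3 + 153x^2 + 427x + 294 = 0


Let p(x) = x^4 + 21x^3 + 153x^2 + 427x + 294. By the rational root theorem (leading coefficient 1), any rational root is an integer divisor of 294: try ±1, ±2, ... in turn.
Test x = 1: value = 896 ≠ 0.
Test x = -1: value = 0 ✓, so (x + 1) is a factor.
Synthetic division by (x + 1): bring down 1; 1(-1) + 21 = 20; 20(-1) + 153 = 133; 133(-1) + 427 = 294; 294(-1) + 294 = 0 → quotient x^3 + 20x^2 + 133x + 294, remainder 0.
Continue with the quotient x^3 + 20x^2 + 133x + 294 (candidates must divide 294; re-test x = -1 first in case it repeats).
Test x = -1: value = 180 ≠ 0.
Test x = 2: value = 648 ≠ 0.
Test x = -2: value = 100 ≠ 0.
Test x = 3: value = 900 ≠ 0.
Test x = -3: value = 48 ≠ 0.
Test x = 6: value = 2028 ≠ 0.
Test x = -6: value = 0 ✓, so (x + 6) is a factor.
Synthetic division by (x + 6): bring down 1; 1(-6) + 20 = 14; 14(-6) + 133 = 49; 49(-6) + 294 = 0 → quotient x^2 + 14x + 49, remainder 0.
Solve the quadratic x^2 + 14x + 49 = 0: discriminant = 14^2 - 4(1)(49) = 196 - 196 = 0.
Discriminant = 0, so a double root: x = -14/2 = -7.
Collecting all roots found:

x = -7 (multiplicity 2), x = -6, x = -1


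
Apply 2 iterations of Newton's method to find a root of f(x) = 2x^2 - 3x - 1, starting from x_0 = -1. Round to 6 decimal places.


Newton's method: x_(n+1) = x_n - f(x_n)/f'(x_n)
f(x) = 2x^2 - 3x - 1
f'(x) = 4x - 3

Iteration 1:
  f(-1.000000) = 4.000000
  f'(-1.000000) = -7.000000
  x_1 = -1.000000 - (4.000000)/(-7.000000) = -0.428571

Iteration 2:
  f(-0.428571) = 0.653061
  f'(-0.428571) = -4.714286
  x_2 = -0.428571 - (0.653061)/(-4.714286) = -0.290043

x_2 = -0.290043


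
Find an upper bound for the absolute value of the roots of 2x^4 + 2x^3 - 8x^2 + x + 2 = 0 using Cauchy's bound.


Cauchy's bound: all roots r satisfy |r| <= 1 + max(|a_i/a_n|) for i = 0,...,n-1
where a_n is the leading coefficient.

Coefficients: [2, 2, -8, 1, 2]
Leading coefficient a_n = 2
Ratios |a_i/a_n|: 1, 4, 1/2, 1
Maximum ratio: 4
Cauchy's bound: |r| <= 1 + 4 = 5

Upper bound = 5


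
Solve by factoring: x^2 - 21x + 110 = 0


We need two numbers that multiply to 110 and add to -21.
Those numbers are -10 and -11 (since (-10) * (-11) = 110 and (-10) + (-11) = -21).
So x^2 - 21x + 110 = (x - 10)(x - 11) = 0
Setting each factor to zero: x = 10 or x = 11

x = 10, x = 11
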